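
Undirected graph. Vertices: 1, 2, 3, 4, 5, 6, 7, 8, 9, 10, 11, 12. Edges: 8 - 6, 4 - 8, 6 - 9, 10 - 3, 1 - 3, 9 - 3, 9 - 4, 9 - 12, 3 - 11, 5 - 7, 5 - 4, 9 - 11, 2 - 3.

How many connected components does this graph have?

From 1: component {1, 2, 3, 4, 5, 6, 7, 8, 9, 10, 11, 12}.
That's 1 component.

1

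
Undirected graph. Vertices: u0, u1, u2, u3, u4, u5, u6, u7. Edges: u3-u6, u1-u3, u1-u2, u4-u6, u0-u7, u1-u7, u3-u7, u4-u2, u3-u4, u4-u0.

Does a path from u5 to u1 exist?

No

u5 has no edges, so nothing is reachable from it.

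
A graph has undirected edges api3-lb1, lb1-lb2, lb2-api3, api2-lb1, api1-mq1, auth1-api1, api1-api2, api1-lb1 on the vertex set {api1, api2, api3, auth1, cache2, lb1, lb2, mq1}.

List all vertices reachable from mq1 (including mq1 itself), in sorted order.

Start at mq1.
Its neighbours: api1.
Then their neighbours: api2, auth1, lb1.
Then next layer: api3, lb2.
Nothing further is reachable.

api1, api2, api3, auth1, lb1, lb2, mq1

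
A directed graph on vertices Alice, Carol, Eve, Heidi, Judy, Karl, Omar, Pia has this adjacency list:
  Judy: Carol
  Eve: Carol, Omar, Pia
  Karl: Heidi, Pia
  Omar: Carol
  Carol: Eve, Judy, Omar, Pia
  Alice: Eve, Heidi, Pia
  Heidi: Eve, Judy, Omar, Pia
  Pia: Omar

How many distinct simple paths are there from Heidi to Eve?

4

Heidi→Eve
Heidi→Judy→Carol→Eve
Heidi→Omar→Carol→Eve
Heidi→Pia→Omar→Carol→Eve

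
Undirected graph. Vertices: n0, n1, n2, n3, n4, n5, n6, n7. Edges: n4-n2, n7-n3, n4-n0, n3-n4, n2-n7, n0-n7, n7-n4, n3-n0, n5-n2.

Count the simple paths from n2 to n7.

6

n2–n4–n0–n3–n7
n2–n4–n0–n7
n2–n4–n3–n0–n7
n2–n4–n3–n7
n2–n4–n7
n2–n7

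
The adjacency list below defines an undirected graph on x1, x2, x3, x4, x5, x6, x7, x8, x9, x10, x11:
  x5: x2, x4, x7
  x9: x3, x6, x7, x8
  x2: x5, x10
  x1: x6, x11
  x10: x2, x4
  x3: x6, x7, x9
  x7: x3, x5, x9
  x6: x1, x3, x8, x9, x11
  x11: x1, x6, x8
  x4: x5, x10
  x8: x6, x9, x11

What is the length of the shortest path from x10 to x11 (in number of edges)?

Distance 0: x10.
Distance 1: x2, x4.
Distance 2: x5.
Distance 3: x7.
Distance 4: x3, x9.
Distance 5: x6, x8.
Distance 6: x1, x11 — contains x11.

6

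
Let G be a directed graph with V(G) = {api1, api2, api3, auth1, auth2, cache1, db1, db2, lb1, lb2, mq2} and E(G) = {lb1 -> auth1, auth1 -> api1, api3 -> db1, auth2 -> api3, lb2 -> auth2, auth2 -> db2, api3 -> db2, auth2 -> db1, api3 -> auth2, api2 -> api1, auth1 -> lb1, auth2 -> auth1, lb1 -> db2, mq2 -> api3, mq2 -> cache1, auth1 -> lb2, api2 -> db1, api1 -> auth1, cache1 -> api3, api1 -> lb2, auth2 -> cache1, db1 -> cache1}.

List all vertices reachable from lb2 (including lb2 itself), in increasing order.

api1, api3, auth1, auth2, cache1, db1, db2, lb1, lb2

Start at lb2.
Its neighbours: auth2.
Then their neighbours: api3, auth1, cache1, db1, db2.
Then next layer: api1, lb1.
Nothing further is reachable.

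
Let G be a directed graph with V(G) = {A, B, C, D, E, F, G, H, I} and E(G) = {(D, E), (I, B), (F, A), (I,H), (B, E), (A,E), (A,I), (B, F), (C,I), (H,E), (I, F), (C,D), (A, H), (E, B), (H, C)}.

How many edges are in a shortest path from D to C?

Distance 0: D.
Distance 1: E.
Distance 2: B.
Distance 3: F.
Distance 4: A.
Distance 5: H, I.
Distance 6: C — contains C.

6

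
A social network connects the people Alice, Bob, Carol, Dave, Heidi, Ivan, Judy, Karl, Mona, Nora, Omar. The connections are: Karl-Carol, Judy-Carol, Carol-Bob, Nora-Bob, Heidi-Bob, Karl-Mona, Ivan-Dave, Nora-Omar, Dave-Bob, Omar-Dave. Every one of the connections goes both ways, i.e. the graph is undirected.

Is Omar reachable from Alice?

Alice has no edges, so nothing is reachable from it.

No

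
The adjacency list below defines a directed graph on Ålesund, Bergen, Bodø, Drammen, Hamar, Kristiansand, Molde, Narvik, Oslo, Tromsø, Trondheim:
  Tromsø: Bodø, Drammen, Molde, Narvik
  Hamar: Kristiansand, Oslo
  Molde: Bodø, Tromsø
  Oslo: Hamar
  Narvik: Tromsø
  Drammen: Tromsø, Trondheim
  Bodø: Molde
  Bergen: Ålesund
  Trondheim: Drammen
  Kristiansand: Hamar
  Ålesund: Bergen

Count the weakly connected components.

3

From Ålesund: component {Ålesund, Bergen}.
From Bodø: component {Bodø, Drammen, Molde, Narvik, Tromsø, Trondheim}.
From Hamar: component {Hamar, Kristiansand, Oslo}.
That's 3 components.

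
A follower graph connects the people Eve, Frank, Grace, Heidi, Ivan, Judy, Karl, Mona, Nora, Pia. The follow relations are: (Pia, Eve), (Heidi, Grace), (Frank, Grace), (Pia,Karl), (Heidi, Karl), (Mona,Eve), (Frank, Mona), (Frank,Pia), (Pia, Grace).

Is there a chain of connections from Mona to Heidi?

Explore from Mona.
Distance 1: reach Eve.
The search from Mona is exhausted; no directed path reaches Heidi.

No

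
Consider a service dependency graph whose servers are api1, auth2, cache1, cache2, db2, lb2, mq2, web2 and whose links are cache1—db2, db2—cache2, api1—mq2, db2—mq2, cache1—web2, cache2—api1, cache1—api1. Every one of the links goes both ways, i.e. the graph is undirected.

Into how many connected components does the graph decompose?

3

From api1: component {api1, cache1, cache2, db2, mq2, web2}.
From auth2: component {auth2}.
From lb2: component {lb2}.
That's 3 components.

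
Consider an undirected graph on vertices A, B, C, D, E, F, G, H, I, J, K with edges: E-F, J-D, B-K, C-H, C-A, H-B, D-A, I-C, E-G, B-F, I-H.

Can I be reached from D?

Explore from D.
Distance 1: reach A, J.
Distance 2: reach C.
Distance 3: reach H, I.
Found I.

Yes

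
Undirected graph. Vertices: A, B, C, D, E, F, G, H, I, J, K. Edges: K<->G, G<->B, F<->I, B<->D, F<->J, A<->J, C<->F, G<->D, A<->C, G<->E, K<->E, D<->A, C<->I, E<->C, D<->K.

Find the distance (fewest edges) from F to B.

Distance 0: F.
Distance 1: C, I, J.
Distance 2: A, E.
Distance 3: D, G, K.
Distance 4: B — contains B.

4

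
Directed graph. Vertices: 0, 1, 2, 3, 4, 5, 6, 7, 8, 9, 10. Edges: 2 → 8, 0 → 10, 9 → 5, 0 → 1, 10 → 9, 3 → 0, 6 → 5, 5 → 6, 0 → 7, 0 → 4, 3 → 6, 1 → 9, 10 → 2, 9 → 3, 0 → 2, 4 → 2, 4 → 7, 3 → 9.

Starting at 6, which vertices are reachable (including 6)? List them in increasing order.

5, 6

Start at 6.
Its neighbours: 5.
Nothing further is reachable.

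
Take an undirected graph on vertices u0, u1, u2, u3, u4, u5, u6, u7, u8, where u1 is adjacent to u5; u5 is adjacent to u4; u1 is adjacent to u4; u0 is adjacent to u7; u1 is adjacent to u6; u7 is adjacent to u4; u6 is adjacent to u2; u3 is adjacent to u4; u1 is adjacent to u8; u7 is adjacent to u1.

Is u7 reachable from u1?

Yes

Explore from u1.
Distance 1: reach u4, u5, u6, u7, u8.
Found u7.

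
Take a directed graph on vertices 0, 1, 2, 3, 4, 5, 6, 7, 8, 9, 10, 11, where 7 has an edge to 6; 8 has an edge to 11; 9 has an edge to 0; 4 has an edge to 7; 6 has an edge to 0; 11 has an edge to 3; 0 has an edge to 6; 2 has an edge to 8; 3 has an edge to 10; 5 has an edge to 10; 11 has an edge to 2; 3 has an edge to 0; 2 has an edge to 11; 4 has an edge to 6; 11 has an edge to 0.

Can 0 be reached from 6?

Explore from 6.
Distance 1: reach 0.
Found 0.

Yes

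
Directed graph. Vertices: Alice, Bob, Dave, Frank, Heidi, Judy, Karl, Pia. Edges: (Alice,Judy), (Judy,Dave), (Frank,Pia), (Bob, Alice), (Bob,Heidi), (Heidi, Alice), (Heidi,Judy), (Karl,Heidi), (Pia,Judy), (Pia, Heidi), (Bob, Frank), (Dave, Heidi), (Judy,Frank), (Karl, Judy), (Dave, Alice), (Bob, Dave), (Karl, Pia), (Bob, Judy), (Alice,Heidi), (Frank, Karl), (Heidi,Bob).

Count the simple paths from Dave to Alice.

Dave→Alice
Dave→Heidi→Alice
Dave→Heidi→Bob→Alice

3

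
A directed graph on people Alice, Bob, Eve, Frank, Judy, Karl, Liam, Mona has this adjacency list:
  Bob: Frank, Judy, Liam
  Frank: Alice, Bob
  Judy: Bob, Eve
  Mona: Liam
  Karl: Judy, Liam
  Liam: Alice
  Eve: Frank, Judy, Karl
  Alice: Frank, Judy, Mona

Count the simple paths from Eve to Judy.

7

Eve→Frank→Alice→Judy
Eve→Frank→Bob→Judy
Eve→Frank→Bob→Liam→Alice→Judy
Eve→Judy
Eve→Karl→Judy
Eve→Karl→Liam→Alice→Frank→Bob→Judy
Eve→Karl→Liam→Alice→Judy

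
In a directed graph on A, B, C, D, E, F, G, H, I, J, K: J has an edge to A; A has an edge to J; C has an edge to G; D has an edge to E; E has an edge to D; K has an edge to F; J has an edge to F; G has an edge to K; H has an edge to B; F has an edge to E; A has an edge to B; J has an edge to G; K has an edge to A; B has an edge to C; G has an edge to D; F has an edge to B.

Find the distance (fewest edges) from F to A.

Distance 0: F.
Distance 1: B, E.
Distance 2: C, D.
Distance 3: G.
Distance 4: K.
Distance 5: A — contains A.

5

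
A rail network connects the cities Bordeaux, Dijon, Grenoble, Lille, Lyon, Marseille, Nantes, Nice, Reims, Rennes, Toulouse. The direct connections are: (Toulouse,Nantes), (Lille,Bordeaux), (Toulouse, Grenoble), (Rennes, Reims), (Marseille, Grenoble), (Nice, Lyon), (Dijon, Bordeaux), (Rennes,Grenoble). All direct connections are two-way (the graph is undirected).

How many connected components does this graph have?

From Bordeaux: component {Bordeaux, Dijon, Lille}.
From Grenoble: component {Grenoble, Marseille, Nantes, Reims, Rennes, Toulouse}.
From Lyon: component {Lyon, Nice}.
That's 3 components.

3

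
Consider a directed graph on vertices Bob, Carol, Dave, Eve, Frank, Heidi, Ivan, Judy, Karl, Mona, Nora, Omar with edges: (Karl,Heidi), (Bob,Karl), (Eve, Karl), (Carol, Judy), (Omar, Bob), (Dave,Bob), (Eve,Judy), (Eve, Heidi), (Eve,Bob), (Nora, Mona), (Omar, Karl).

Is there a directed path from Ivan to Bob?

No

Ivan has no outgoing edges, so nothing is reachable from it.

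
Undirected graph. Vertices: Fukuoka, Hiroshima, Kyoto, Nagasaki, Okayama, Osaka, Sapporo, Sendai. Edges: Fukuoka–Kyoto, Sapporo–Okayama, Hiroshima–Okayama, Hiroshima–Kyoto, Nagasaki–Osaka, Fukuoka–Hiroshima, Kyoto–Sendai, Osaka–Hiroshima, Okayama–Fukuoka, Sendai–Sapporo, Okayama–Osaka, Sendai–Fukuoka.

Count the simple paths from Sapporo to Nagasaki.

Sapporo–Okayama–Fukuoka–Hiroshima–Osaka–Nagasaki
Sapporo–Okayama–Fukuoka–Kyoto–Hiroshima–Osaka–Nagasaki
Sapporo–Okayama–Fukuoka–Sendai–Kyoto–Hiroshima–Osaka–Nagasaki
Sapporo–Okayama–Hiroshima–Osaka–Nagasaki
Sapporo–Okayama–Osaka–Nagasaki
Sapporo–Sendai–Fukuoka–Hiroshima–Okayama–Osaka–Nagasaki
Sapporo–Sendai–Fukuoka–Hiroshima–Osaka–Nagasaki
Sapporo–Sendai–Fukuoka–Kyoto–Hiroshima–Okayama–Osaka–Nagasaki
... and 10 more.

18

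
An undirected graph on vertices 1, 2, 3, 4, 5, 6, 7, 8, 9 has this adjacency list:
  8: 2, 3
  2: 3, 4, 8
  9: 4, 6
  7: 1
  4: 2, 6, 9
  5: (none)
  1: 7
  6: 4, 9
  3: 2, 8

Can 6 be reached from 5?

No

5 has no edges, so nothing is reachable from it.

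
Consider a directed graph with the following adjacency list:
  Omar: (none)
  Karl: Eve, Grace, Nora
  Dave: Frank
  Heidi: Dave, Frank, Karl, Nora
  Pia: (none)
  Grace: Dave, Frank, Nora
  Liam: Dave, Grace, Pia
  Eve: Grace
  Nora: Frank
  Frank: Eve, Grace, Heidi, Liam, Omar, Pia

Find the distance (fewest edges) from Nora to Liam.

Distance 0: Nora.
Distance 1: Frank.
Distance 2: Eve, Grace, Heidi, Liam, Omar, Pia — contains Liam.

2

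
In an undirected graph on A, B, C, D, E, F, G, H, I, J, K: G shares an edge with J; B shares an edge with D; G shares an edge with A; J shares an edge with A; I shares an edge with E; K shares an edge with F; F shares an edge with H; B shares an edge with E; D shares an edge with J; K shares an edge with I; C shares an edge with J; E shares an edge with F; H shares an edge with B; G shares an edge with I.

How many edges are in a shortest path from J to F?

4

Distance 0: J.
Distance 1: A, C, D, G.
Distance 2: B, I.
Distance 3: E, H, K.
Distance 4: F — contains F.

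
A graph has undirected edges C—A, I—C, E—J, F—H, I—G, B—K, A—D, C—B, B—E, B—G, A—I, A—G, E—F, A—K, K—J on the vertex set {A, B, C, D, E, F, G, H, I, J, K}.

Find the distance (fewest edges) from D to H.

Distance 0: D.
Distance 1: A.
Distance 2: C, G, I, K.
Distance 3: B, J.
Distance 4: E.
Distance 5: F.
Distance 6: H — contains H.

6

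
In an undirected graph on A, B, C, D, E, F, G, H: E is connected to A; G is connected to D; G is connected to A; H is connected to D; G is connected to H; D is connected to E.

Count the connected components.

4

From A: component {A, D, E, G, H}.
From B: component {B}.
From C: component {C}.
From F: component {F}.
That's 4 components.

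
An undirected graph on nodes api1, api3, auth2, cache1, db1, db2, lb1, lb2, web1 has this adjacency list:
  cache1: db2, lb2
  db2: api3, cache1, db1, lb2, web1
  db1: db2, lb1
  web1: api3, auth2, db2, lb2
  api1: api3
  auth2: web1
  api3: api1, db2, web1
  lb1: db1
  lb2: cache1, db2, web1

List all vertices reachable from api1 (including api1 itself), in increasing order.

api1, api3, auth2, cache1, db1, db2, lb1, lb2, web1

Start at api1.
Its neighbours: api3.
Then their neighbours: db2, web1.
Then next layer: auth2, cache1, db1, lb2.
Then next layer: lb1.
Every vertex is now reached.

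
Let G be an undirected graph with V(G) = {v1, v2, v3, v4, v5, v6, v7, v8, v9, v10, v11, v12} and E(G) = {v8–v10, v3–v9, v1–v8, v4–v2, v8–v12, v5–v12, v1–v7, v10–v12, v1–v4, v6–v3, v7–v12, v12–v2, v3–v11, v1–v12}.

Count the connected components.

From v1: component {v1, v2, v4, v5, v7, v8, v10, v12}.
From v3: component {v3, v6, v9, v11}.
That's 2 components.

2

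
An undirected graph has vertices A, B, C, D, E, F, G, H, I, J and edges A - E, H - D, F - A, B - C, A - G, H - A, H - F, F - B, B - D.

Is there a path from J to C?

J has no edges, so nothing is reachable from it.

No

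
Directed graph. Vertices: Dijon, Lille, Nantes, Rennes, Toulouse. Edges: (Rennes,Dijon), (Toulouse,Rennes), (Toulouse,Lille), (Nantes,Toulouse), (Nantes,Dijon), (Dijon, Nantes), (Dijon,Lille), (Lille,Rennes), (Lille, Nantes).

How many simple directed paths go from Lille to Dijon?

3

Lille→Nantes→Dijon
Lille→Nantes→Toulouse→Rennes→Dijon
Lille→Rennes→Dijon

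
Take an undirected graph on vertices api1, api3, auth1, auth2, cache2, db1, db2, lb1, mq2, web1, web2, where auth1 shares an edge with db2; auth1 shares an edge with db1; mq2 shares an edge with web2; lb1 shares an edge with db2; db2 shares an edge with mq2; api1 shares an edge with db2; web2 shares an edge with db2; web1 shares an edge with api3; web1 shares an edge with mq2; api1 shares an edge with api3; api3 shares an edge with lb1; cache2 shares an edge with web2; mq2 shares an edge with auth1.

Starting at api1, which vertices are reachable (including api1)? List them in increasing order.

api1, api3, auth1, cache2, db1, db2, lb1, mq2, web1, web2

Start at api1.
Its neighbours: api3, db2.
Then their neighbours: auth1, lb1, mq2, web1, web2.
Then next layer: cache2, db1.
Nothing further is reachable.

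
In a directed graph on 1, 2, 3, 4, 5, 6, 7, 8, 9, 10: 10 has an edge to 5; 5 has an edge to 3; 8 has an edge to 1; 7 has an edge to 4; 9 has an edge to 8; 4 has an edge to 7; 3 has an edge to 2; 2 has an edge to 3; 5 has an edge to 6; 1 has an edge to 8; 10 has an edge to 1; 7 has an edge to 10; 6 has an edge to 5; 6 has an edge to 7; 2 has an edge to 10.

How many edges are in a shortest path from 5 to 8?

Distance 0: 5.
Distance 1: 3, 6.
Distance 2: 2, 7.
Distance 3: 4, 10.
Distance 4: 1.
Distance 5: 8 — contains 8.

5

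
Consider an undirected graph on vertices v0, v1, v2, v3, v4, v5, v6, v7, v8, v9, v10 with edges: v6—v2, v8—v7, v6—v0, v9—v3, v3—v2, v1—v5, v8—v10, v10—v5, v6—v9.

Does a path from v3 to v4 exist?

Explore from v3.
Distance 1: reach v2, v9.
Distance 2: reach v6.
Distance 3: reach v0.
The search is exhausted without reaching v4; it lies in a different component.

No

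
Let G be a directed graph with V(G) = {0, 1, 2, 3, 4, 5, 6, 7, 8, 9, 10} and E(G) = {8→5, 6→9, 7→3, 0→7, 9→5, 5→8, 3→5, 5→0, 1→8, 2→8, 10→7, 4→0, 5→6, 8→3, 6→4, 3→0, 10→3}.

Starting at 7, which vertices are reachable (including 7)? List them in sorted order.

Start at 7.
Its neighbours: 3.
Then their neighbours: 0, 5.
Then next layer: 6, 8.
Then next layer: 4, 9.
Nothing further is reachable.

0, 3, 4, 5, 6, 7, 8, 9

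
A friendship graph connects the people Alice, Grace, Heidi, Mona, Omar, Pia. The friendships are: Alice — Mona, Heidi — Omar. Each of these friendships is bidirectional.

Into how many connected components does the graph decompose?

4

From Alice: component {Alice, Mona}.
From Grace: component {Grace}.
From Heidi: component {Heidi, Omar}.
From Pia: component {Pia}.
That's 4 components.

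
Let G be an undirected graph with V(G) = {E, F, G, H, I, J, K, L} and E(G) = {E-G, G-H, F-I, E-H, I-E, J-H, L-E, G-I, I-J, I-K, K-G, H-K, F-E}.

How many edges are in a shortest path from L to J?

Distance 0: L.
Distance 1: E.
Distance 2: F, G, H, I.
Distance 3: J, K — contains J.

3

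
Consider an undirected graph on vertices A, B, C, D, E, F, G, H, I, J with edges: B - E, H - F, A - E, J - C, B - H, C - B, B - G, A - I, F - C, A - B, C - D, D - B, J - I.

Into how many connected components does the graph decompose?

From A: component {A, B, C, D, E, F, G, H, I, J}.
That's 1 component.

1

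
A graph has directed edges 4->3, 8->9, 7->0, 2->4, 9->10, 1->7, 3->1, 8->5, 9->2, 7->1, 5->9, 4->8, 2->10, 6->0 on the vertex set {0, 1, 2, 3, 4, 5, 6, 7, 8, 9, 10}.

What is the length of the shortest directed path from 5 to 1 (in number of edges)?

5

Distance 0: 5.
Distance 1: 9.
Distance 2: 2, 10.
Distance 3: 4.
Distance 4: 3, 8.
Distance 5: 1 — contains 1.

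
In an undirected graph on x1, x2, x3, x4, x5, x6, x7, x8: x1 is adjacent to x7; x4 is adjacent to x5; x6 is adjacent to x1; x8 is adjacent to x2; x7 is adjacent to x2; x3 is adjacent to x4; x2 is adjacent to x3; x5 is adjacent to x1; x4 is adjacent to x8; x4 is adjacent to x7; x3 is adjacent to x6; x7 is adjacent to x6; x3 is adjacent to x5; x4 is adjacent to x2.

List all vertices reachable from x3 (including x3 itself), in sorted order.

x1, x2, x3, x4, x5, x6, x7, x8

Start at x3.
Its neighbours: x2, x4, x5, x6.
Then their neighbours: x1, x7, x8.
Every vertex is now reached.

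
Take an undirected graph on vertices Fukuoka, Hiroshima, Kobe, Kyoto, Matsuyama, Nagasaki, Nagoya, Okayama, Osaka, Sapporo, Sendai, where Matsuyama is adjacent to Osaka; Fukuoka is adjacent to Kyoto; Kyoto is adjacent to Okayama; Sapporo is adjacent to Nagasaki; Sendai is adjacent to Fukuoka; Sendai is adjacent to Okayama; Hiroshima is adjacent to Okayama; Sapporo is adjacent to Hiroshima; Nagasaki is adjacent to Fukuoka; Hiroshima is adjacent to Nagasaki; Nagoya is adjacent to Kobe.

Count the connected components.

3

From Fukuoka: component {Fukuoka, Hiroshima, Kyoto, Nagasaki, Okayama, Sapporo, Sendai}.
From Kobe: component {Kobe, Nagoya}.
From Matsuyama: component {Matsuyama, Osaka}.
That's 3 components.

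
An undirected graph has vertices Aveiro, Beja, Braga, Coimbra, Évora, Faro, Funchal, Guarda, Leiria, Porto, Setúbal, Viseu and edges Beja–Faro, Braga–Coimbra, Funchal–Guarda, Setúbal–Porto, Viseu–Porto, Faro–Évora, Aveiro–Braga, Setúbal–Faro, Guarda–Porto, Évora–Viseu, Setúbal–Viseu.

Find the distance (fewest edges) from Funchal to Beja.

5

Distance 0: Funchal.
Distance 1: Guarda.
Distance 2: Porto.
Distance 3: Setúbal, Viseu.
Distance 4: Évora, Faro.
Distance 5: Beja — contains Beja.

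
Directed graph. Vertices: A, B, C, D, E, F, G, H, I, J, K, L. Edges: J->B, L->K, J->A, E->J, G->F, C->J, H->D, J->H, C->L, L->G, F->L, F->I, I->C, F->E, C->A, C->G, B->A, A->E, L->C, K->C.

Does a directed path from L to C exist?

Explore from L.
Distance 1: reach C, G, K.
Found C.

Yes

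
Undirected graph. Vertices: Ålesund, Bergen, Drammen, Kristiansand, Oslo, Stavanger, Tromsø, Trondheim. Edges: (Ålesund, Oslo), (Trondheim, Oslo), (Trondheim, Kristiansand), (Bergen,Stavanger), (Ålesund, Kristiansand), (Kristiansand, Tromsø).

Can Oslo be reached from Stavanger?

Explore from Stavanger.
Distance 1: reach Bergen.
The search is exhausted without reaching Oslo; it lies in a different component.

No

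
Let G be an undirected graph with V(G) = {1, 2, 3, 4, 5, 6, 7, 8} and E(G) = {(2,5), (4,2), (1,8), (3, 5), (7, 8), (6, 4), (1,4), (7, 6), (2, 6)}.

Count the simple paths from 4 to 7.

3

4–1–8–7
4–2–6–7
4–6–7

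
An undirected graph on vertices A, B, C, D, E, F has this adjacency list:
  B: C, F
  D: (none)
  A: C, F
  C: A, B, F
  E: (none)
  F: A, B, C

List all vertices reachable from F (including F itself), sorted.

Start at F.
Its neighbours: A, B, C.
Nothing further is reachable.

A, B, C, F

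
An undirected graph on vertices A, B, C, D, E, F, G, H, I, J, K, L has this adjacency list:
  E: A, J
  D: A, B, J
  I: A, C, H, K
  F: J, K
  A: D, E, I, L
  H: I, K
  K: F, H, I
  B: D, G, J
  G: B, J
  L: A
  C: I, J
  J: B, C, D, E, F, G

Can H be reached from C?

Explore from C.
Distance 1: reach I, J.
Distance 2: reach A, B, D, E, F, G, H, K.
Found H.

Yes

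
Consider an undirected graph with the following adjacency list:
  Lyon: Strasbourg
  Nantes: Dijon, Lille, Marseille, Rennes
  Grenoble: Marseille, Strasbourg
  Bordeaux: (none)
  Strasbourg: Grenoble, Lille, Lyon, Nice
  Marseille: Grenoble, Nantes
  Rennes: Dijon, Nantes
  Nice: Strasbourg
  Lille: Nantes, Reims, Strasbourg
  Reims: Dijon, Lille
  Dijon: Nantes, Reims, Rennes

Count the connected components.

2

From Bordeaux: component {Bordeaux}.
From Dijon: component {Dijon, Grenoble, Lille, Lyon, Marseille, Nantes, Nice, Reims, Rennes, Strasbourg}.
That's 2 components.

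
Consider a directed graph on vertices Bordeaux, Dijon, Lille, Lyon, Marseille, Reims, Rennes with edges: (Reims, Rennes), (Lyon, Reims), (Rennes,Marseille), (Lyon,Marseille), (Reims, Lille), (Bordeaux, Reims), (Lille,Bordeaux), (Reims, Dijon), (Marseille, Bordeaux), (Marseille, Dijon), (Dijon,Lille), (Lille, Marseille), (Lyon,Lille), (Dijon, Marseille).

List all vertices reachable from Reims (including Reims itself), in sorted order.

Start at Reims.
Its neighbours: Dijon, Lille, Rennes.
Then their neighbours: Bordeaux, Marseille.
Nothing further is reachable.

Bordeaux, Dijon, Lille, Marseille, Reims, Rennes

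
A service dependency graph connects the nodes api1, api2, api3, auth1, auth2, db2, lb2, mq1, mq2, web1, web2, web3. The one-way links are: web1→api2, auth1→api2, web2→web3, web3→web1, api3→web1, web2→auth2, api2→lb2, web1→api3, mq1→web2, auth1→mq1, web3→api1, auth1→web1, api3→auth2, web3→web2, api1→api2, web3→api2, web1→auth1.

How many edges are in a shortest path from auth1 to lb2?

Distance 0: auth1.
Distance 1: api2, mq1, web1.
Distance 2: api3, lb2, web2 — contains lb2.

2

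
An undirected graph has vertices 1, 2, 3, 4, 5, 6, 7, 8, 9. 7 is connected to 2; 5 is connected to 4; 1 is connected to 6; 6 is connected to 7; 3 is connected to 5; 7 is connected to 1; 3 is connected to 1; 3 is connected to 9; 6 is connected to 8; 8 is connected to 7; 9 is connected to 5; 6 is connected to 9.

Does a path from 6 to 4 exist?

Yes

Explore from 6.
Distance 1: reach 1, 7, 8, 9.
Distance 2: reach 2, 3, 5.
Distance 3: reach 4.
Found 4.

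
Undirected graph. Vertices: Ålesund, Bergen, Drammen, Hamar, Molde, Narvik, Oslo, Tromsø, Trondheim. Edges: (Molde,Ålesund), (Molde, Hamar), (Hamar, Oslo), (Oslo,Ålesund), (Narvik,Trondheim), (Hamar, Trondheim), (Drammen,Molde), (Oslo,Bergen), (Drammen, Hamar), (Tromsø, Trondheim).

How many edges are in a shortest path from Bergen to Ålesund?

Distance 0: Bergen.
Distance 1: Oslo.
Distance 2: Ålesund, Hamar — contains Ålesund.

2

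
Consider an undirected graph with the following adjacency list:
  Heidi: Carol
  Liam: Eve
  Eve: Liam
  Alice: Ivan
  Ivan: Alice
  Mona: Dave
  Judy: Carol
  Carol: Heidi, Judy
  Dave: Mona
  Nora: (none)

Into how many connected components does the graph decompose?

From Alice: component {Alice, Ivan}.
From Carol: component {Carol, Heidi, Judy}.
From Dave: component {Dave, Mona}.
From Eve: component {Eve, Liam}.
From Nora: component {Nora}.
That's 5 components.

5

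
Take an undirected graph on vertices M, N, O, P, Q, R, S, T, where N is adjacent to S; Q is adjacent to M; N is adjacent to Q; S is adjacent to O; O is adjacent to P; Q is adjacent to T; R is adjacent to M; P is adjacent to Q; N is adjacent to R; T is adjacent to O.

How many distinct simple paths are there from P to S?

P–O–S
P–O–T–Q–M–R–N–S
P–O–T–Q–N–S
P–Q–M–R–N–S
P–Q–N–S
P–Q–T–O–S

6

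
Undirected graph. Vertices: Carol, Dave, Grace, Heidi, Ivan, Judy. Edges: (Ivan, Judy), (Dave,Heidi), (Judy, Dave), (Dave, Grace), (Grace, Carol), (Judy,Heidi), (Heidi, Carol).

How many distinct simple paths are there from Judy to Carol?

Judy–Dave–Grace–Carol
Judy–Dave–Heidi–Carol
Judy–Heidi–Carol
Judy–Heidi–Dave–Grace–Carol

4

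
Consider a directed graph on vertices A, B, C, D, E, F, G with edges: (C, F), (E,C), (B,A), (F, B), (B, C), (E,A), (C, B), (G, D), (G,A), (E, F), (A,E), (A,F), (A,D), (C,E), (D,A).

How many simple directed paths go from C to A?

C→B→A
C→E→A
C→E→F→B→A
C→F→B→A

4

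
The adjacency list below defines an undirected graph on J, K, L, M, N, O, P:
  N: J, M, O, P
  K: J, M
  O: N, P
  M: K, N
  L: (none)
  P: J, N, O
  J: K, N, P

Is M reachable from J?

Explore from J.
Distance 1: reach K, N, P.
Distance 2: reach M, O.
Found M.

Yes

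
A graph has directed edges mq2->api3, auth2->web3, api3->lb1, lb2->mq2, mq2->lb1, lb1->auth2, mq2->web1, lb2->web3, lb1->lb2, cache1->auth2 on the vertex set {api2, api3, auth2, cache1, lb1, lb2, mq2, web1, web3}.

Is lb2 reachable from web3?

No

web3 has no outgoing edges, so nothing is reachable from it.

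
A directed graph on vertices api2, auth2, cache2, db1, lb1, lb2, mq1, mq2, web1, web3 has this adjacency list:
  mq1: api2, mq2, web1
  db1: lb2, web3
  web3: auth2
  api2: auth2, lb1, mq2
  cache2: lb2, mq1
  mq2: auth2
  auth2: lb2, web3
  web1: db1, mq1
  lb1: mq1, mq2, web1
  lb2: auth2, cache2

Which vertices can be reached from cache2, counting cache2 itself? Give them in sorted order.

Start at cache2.
Its neighbours: lb2, mq1.
Then their neighbours: api2, auth2, mq2, web1.
Then next layer: db1, lb1, web3.
Every vertex is now reached.

api2, auth2, cache2, db1, lb1, lb2, mq1, mq2, web1, web3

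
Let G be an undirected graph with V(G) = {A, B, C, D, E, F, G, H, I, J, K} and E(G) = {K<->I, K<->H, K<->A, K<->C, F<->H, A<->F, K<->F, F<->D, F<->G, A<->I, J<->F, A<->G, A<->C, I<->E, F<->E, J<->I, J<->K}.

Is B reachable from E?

Explore from E.
Distance 1: reach F, I.
Distance 2: reach A, D, G, H, J, K.
Distance 3: reach C.
The search is exhausted without reaching B; it lies in a different component.

No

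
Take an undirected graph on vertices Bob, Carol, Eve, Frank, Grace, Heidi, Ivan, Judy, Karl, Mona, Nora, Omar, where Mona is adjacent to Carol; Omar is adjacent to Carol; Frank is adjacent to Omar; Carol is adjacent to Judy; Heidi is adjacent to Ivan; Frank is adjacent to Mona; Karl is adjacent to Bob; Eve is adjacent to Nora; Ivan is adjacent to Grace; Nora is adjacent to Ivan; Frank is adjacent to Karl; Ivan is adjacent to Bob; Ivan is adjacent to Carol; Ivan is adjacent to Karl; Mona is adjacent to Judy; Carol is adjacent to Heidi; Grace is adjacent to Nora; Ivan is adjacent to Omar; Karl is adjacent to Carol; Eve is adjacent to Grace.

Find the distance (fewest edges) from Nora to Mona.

3

Distance 0: Nora.
Distance 1: Eve, Grace, Ivan.
Distance 2: Bob, Carol, Heidi, Karl, Omar.
Distance 3: Frank, Judy, Mona — contains Mona.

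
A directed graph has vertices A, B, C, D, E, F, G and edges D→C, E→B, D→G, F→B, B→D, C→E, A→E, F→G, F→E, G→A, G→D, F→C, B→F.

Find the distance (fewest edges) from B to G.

Distance 0: B.
Distance 1: D, F.
Distance 2: C, E, G — contains G.

2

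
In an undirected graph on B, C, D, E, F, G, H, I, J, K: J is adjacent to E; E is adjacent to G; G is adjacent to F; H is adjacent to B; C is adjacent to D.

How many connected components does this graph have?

From B: component {B, H}.
From C: component {C, D}.
From E: component {E, F, G, J}.
From I: component {I}.
From K: component {K}.
That's 5 components.

5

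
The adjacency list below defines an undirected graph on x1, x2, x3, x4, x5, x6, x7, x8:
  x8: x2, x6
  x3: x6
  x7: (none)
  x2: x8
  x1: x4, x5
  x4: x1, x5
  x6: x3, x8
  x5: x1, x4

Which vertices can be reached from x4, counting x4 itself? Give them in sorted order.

Start at x4.
Its neighbours: x1, x5.
Nothing further is reachable.

x1, x4, x5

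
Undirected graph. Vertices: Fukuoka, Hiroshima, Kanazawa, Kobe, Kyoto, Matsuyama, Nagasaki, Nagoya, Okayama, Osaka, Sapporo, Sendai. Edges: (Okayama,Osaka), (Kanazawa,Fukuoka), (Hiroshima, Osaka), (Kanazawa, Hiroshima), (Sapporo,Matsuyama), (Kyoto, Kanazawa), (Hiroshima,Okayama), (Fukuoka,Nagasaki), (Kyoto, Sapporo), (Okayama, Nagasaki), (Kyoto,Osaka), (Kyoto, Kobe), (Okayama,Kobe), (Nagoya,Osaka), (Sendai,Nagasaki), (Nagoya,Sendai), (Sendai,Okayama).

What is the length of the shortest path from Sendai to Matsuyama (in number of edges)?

5

Distance 0: Sendai.
Distance 1: Nagasaki, Nagoya, Okayama.
Distance 2: Fukuoka, Hiroshima, Kobe, Osaka.
Distance 3: Kanazawa, Kyoto.
Distance 4: Sapporo.
Distance 5: Matsuyama — contains Matsuyama.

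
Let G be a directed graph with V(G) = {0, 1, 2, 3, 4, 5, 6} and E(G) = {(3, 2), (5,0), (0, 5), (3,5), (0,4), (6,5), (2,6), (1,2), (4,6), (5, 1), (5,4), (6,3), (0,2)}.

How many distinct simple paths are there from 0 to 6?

4

0→2→6
0→4→6
0→5→1→2→6
0→5→4→6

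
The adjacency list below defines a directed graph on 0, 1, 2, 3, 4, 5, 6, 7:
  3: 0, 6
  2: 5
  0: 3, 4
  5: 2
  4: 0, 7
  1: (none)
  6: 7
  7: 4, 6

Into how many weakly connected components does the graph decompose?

3

From 0: component {0, 3, 4, 6, 7}.
From 1: component {1}.
From 2: component {2, 5}.
That's 3 components.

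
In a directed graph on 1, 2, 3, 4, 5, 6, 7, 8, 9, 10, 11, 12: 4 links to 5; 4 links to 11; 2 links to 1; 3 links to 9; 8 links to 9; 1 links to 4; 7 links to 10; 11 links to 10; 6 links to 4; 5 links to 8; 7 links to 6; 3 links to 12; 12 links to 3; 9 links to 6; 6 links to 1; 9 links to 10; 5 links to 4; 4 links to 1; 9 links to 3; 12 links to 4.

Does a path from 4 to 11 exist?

Explore from 4.
Distance 1: reach 1, 5, 11.
Found 11.

Yes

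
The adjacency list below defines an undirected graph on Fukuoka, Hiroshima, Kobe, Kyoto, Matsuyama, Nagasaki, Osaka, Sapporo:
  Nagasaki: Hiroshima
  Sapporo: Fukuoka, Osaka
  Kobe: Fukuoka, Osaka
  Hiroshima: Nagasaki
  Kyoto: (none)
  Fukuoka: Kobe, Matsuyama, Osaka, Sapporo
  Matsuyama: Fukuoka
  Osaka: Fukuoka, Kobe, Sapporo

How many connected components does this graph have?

From Fukuoka: component {Fukuoka, Kobe, Matsuyama, Osaka, Sapporo}.
From Hiroshima: component {Hiroshima, Nagasaki}.
From Kyoto: component {Kyoto}.
That's 3 components.

3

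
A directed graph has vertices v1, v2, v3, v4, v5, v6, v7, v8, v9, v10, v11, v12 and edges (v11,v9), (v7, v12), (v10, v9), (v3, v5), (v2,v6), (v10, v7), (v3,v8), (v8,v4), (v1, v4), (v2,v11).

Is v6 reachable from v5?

v5 has no outgoing edges, so nothing is reachable from it.

No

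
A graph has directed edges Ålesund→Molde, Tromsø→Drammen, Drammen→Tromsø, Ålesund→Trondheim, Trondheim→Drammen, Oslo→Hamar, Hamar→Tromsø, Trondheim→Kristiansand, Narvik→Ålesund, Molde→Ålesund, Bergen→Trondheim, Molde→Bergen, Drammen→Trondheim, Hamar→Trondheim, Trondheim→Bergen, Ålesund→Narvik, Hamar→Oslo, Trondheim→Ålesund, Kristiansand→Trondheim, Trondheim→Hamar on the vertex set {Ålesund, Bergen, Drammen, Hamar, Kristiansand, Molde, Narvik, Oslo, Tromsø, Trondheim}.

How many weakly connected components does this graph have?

1

From Ålesund: component {Ålesund, Bergen, Drammen, Hamar, Kristiansand, Molde, Narvik, Oslo, Tromsø, Trondheim}.
That's 1 component.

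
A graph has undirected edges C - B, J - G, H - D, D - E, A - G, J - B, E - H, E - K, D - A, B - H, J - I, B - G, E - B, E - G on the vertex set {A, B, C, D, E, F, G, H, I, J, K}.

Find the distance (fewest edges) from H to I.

3

Distance 0: H.
Distance 1: B, D, E.
Distance 2: A, C, G, J, K.
Distance 3: I — contains I.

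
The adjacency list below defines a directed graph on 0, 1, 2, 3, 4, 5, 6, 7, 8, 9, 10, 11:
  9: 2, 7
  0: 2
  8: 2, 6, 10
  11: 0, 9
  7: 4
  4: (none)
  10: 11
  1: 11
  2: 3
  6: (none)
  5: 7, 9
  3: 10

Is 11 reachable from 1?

Explore from 1.
Distance 1: reach 11.
Found 11.

Yes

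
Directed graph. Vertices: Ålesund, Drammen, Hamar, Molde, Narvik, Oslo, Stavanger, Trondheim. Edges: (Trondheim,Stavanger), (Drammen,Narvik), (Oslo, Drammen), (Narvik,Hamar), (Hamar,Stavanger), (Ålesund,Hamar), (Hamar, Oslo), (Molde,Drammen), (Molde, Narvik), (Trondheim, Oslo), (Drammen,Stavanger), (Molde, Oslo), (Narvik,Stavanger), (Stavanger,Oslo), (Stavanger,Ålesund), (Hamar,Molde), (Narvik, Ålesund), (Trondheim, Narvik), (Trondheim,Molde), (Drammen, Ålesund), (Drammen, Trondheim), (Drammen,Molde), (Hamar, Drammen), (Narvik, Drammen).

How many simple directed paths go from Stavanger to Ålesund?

6

Stavanger→Ålesund
Stavanger→Oslo→Drammen→Ålesund
Stavanger→Oslo→Drammen→Molde→Narvik→Ålesund
Stavanger→Oslo→Drammen→Narvik→Ålesund
Stavanger→Oslo→Drammen→Trondheim→Molde→Narvik→Ålesund
Stavanger→Oslo→Drammen→Trondheim→Narvik→Ålesund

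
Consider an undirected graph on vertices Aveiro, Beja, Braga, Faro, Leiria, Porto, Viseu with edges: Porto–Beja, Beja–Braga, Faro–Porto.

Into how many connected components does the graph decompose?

4

From Aveiro: component {Aveiro}.
From Beja: component {Beja, Braga, Faro, Porto}.
From Leiria: component {Leiria}.
From Viseu: component {Viseu}.
That's 4 components.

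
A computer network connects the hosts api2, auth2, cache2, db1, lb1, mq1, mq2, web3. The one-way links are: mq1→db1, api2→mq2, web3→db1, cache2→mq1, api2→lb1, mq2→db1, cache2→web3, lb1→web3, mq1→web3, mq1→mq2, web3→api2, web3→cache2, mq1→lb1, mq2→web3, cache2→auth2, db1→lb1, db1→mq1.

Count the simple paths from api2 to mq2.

api2→lb1→web3→cache2→mq1→mq2
api2→lb1→web3→db1→mq1→mq2
api2→mq2

3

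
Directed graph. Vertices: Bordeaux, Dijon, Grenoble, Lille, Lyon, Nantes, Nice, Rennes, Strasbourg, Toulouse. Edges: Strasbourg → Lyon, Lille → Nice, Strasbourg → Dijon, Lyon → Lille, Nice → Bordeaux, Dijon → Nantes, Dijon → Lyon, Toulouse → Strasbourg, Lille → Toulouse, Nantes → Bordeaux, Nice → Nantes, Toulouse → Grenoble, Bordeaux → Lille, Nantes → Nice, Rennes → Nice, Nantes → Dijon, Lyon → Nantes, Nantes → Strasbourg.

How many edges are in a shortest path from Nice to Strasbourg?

Distance 0: Nice.
Distance 1: Bordeaux, Nantes.
Distance 2: Dijon, Lille, Strasbourg — contains Strasbourg.

2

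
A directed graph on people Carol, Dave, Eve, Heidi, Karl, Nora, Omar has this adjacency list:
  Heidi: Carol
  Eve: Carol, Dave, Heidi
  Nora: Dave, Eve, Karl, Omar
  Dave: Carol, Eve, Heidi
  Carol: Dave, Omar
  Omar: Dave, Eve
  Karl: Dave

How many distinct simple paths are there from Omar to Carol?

8

Omar→Dave→Carol
Omar→Dave→Eve→Carol
Omar→Dave→Eve→Heidi→Carol
Omar→Dave→Heidi→Carol
Omar→Eve→Carol
Omar→Eve→Dave→Carol
Omar→Eve→Dave→Heidi→Carol
Omar→Eve→Heidi→Carol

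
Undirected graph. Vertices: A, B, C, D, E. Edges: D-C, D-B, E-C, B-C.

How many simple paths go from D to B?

D–B
D–C–B

2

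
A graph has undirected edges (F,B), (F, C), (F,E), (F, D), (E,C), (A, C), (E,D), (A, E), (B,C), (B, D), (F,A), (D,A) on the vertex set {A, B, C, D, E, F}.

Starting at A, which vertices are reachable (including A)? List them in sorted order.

A, B, C, D, E, F

Start at A.
Its neighbours: C, D, E, F.
Then their neighbours: B.
Every vertex is now reached.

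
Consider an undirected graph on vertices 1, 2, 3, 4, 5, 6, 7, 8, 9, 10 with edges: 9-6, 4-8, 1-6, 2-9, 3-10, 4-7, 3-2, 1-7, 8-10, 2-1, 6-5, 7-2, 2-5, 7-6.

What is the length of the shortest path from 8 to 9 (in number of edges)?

Distance 0: 8.
Distance 1: 4, 10.
Distance 2: 3, 7.
Distance 3: 1, 2, 6.
Distance 4: 5, 9 — contains 9.

4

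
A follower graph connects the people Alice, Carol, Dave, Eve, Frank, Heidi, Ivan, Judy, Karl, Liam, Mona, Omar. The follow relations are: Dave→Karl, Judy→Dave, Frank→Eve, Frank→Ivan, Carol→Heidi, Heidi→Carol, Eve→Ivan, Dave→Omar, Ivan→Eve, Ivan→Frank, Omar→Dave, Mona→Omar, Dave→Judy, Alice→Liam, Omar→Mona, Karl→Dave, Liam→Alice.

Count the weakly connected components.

From Alice: component {Alice, Liam}.
From Carol: component {Carol, Heidi}.
From Dave: component {Dave, Judy, Karl, Mona, Omar}.
From Eve: component {Eve, Frank, Ivan}.
That's 4 components.

4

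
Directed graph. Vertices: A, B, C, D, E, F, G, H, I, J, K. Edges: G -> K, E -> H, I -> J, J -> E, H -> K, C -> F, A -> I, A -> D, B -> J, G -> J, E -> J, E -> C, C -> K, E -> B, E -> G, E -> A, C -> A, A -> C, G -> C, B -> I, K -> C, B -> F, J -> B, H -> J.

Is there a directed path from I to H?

Explore from I.
Distance 1: reach J.
Distance 2: reach B, E.
Distance 3: reach A, C, F, G, H.
Found H.

Yes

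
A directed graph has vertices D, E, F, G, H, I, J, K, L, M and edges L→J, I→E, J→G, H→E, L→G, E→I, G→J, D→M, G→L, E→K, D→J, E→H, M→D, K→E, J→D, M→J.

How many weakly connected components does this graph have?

From D: component {D, G, J, L, M}.
From E: component {E, H, I, K}.
From F: component {F}.
That's 3 components.

3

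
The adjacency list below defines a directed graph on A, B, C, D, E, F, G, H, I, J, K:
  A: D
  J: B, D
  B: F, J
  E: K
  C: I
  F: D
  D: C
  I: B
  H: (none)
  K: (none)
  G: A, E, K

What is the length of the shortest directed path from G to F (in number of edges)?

Distance 0: G.
Distance 1: A, E, K.
Distance 2: D.
Distance 3: C.
Distance 4: I.
Distance 5: B.
Distance 6: F, J — contains F.

6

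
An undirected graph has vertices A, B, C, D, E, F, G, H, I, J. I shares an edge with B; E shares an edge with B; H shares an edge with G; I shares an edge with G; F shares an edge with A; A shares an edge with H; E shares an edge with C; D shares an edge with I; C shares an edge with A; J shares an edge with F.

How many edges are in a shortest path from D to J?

6

Distance 0: D.
Distance 1: I.
Distance 2: B, G.
Distance 3: E, H.
Distance 4: A, C.
Distance 5: F.
Distance 6: J — contains J.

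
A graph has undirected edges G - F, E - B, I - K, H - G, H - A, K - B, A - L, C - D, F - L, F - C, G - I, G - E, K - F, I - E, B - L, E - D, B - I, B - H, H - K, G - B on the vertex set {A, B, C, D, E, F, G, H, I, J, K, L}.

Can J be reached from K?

Explore from K.
Distance 1: reach B, F, H, I.
Distance 2: reach A, C, E, G, L.
Distance 3: reach D.
The search is exhausted without reaching J; it lies in a different component.

No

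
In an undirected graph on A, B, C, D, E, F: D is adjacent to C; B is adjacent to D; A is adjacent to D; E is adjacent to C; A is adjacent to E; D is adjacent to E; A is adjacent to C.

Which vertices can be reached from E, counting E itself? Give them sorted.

A, B, C, D, E

Start at E.
Its neighbours: A, C, D.
Then their neighbours: B.
Nothing further is reachable.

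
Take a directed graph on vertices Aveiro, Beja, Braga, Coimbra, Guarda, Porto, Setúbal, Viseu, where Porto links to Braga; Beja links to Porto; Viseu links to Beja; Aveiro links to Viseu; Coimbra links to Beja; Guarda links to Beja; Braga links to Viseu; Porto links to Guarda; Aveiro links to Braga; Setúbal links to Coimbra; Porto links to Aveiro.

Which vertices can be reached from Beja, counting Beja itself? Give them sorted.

Aveiro, Beja, Braga, Guarda, Porto, Viseu

Start at Beja.
Its neighbours: Porto.
Then their neighbours: Aveiro, Braga, Guarda.
Then next layer: Viseu.
Nothing further is reachable.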